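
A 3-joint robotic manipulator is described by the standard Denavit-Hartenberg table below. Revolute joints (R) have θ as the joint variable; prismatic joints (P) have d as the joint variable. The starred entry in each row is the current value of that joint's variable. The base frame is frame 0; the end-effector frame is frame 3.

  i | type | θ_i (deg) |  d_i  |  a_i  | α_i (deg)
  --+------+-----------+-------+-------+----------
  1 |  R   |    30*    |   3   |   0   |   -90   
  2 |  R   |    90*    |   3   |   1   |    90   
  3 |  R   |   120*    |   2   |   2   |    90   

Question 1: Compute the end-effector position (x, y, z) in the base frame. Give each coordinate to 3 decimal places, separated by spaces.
-0.634 5.098 3.000

after link 1: o_1 = (0.0000, 0.0000, 3.0000)
after link 2: o_2 = (-1.5000, 2.5981, 2.0000)
after link 3: o_3 = (-0.6340, 5.0981, 3.0000)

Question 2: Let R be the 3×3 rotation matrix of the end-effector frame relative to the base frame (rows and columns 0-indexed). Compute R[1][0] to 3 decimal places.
End-effector x-axis (col 0 of R) = (-0.4330,0.7500,0.5000)
R[1][0] = 0.7500

0.750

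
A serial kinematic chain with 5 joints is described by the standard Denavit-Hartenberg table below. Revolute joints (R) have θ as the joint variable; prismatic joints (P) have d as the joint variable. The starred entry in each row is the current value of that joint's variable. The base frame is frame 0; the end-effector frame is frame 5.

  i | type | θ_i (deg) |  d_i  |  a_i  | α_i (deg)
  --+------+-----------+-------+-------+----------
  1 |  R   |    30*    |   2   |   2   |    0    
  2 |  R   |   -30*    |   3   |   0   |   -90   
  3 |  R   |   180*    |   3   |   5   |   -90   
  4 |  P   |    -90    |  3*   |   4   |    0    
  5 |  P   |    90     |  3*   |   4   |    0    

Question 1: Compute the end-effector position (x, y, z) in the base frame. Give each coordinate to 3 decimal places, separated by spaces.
-7.268 8.000 11.000

after link 1: o_1 = (1.7321, 1.0000, 2.0000)
after link 2: o_2 = (1.7321, 1.0000, 5.0000)
after link 3: o_3 = (-3.2679, 4.0000, 5.0000)
after link 4: o_4 = (-3.2679, 8.0000, 8.0000)
after link 5: o_5 = (-7.2679, 8.0000, 11.0000)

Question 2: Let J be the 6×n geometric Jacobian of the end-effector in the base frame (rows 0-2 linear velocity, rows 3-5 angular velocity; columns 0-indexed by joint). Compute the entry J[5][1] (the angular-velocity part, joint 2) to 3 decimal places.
axis z_1 = (0.0000,0.0000,1.0000); lever o_n−o_1 = (-9.0000,7.0000,9.0000)
cross product → J_v[:, 1] = (-7.0000,-9.0000,0.0000)
J_ω[:, 1] = z_1
entry J[5][1] = 1.0000

1.000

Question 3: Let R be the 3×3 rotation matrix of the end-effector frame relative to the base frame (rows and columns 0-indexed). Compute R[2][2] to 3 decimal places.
1.000

End-effector z-axis (col 2 of R) = (-0.0000,0.0000,1.0000)
R[2][2] = 1.0000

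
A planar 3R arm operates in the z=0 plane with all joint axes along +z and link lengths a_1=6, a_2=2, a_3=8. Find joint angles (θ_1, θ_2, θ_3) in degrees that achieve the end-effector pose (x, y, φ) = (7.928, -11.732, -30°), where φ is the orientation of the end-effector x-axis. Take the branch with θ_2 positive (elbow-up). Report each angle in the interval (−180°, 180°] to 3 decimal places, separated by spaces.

-90.003 30.006 29.997

wrist centre = target − a_3·(cos φ, sin φ) = (0.9998, -7.7320)
cos θ_2 = (60.7834−6²−2²)/(2·6·2) = 0.8660; θ_2 = 30.0057° (elbow-up)
β = atan2(-7.7320,0.9998) = -82.6322°; ψ = atan2(1.0002,7.7320) = 7.3706°
θ_1 = β − ψ = -90.0028°
θ_3 = φ − θ_1 − θ_2 = 29.9971° (wrapped to (-180°,180°])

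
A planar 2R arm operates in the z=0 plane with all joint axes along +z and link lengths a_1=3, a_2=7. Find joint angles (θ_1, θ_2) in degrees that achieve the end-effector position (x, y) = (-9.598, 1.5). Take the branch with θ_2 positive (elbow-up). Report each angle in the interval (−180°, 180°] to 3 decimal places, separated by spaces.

cos θ_2 = (94.3716−3²−7²)/(2·3·7) = 0.8660; θ_2 = 30.0040° (elbow-up)
β = atan2(1.5000,-9.5980) = 171.1175°; ψ = atan2(3.5004,9.0619) = 21.1204°
θ_1 = β − ψ = 149.9971°

149.997 30.004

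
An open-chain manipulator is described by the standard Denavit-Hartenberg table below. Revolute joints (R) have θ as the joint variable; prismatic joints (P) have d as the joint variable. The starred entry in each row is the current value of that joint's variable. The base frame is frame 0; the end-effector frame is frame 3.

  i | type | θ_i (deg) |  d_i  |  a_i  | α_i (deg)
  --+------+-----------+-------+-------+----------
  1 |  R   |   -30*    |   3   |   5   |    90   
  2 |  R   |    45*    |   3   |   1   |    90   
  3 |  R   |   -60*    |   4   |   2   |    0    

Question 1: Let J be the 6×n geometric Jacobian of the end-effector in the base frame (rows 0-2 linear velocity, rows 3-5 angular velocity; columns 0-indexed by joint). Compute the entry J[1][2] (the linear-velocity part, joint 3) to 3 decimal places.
-1.478

axis z_2 = (0.6124,-0.3536,-0.7071); lever o_n−o_2 = (3.9279,-0.2678,-2.1213)
cross product → J_v[:, 2] = (0.5607,-1.4784,1.2247)
J_ω[:, 2] = z_2
entry J[1][2] = -1.4784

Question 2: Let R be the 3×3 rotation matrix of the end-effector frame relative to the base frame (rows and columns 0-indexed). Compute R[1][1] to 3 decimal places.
End-effector y-axis (col 1 of R) = (0.2803,-0.7392,0.6124)
R[1][1] = -0.7392

-0.739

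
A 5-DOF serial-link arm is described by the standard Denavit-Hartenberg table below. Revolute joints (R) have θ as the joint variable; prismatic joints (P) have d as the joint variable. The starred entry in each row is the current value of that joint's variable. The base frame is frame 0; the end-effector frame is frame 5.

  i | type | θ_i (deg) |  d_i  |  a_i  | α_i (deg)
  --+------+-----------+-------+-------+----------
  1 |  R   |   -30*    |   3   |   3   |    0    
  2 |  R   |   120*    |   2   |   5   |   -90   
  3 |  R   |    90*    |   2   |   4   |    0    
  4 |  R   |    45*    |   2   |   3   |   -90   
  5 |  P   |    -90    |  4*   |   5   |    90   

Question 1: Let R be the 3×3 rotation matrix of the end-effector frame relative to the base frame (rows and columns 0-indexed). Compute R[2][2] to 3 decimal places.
End-effector z-axis (col 2 of R) = (0.0000,0.7071,0.7071)
R[2][2] = 0.7071

0.707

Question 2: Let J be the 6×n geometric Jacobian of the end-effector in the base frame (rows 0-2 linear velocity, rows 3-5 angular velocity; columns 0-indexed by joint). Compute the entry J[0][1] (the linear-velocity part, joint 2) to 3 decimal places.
-0.050

axis z_1 = (0.0000,0.0000,1.0000); lever o_n−o_1 = (-9.0000,0.0503,-1.2929)
cross product → J_v[:, 1] = (-0.0503,-9.0000,0.0000)
J_ω[:, 1] = z_1
entry J[0][1] = -0.0503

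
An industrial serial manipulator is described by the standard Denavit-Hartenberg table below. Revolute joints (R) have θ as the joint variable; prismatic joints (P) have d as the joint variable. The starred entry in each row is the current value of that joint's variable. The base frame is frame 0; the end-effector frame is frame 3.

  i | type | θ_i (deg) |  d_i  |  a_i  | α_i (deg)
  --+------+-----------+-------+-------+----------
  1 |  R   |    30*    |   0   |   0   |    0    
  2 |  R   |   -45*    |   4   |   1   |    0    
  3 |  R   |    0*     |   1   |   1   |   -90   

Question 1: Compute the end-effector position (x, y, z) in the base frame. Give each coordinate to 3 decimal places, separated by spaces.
after link 1: o_1 = (0.0000, 0.0000, 0.0000)
after link 2: o_2 = (0.9659, -0.2588, 4.0000)
after link 3: o_3 = (1.9319, -0.5176, 5.0000)

1.932 -0.518 5.000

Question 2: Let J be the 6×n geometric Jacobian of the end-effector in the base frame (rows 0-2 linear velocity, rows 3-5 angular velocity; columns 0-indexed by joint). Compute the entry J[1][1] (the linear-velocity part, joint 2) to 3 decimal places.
axis z_1 = (0.0000,0.0000,1.0000); lever o_n−o_1 = (1.9319,-0.5176,5.0000)
cross product → J_v[:, 1] = (0.5176,1.9319,-0.0000)
J_ω[:, 1] = z_1
entry J[1][1] = 1.9319

1.932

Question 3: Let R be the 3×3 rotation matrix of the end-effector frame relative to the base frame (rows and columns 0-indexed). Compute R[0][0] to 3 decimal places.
End-effector x-axis (col 0 of R) = (0.9659,-0.2588,0.0000)
R[0][0] = 0.9659

0.966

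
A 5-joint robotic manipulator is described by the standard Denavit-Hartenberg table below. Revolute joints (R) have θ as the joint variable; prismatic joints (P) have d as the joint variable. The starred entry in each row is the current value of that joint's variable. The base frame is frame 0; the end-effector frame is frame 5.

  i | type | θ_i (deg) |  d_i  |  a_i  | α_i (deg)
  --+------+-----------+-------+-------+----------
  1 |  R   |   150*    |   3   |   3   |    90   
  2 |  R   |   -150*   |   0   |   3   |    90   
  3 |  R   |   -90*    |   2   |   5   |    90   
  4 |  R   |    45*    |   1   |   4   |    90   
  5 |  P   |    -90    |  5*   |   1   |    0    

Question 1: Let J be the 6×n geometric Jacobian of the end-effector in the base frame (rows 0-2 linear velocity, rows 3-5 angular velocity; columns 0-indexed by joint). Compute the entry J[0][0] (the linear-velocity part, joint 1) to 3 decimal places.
9.964

axis z_0 = ẑ; lever o_n−o_0 = (-5.4702,-9.9637,2.6197)
cross product → J_v[:, 0] = (9.9637,-5.4702,0.0000)
J_ω[:, 0] = z_0
entry J[0][0] = 9.9637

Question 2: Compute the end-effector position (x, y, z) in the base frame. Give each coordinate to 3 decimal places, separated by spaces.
after link 1: o_1 = (-2.5981, 1.5000, 3.0000)
after link 2: o_2 = (-0.3481, 0.2010, 1.5000)
after link 3: o_3 = (-1.9821, -4.6292, 3.2321)
after link 4: o_4 = (-2.9215, -7.3527, 6.1815)
after link 5: o_5 = (-5.4702, -9.9637, 2.6197)

-5.470 -9.964 2.620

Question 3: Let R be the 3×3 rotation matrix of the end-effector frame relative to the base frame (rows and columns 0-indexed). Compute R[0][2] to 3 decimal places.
End-effector z-axis (col 2 of R) = (-0.6597,-0.4356,-0.6124)
R[0][2] = -0.6597

-0.660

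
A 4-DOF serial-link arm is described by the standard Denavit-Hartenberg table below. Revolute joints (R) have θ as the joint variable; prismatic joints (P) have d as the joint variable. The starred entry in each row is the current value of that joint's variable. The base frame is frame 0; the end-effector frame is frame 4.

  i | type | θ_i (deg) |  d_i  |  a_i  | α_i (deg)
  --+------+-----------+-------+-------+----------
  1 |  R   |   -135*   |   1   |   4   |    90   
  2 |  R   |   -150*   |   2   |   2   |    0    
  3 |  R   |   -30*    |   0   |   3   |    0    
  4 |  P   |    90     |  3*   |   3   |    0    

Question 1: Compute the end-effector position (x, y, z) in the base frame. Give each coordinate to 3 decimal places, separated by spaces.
-3.018 4.053 -3.000

after link 1: o_1 = (-2.8284, -2.8284, 1.0000)
after link 2: o_2 = (-3.0179, -0.1895, 0.0000)
after link 3: o_3 = (-0.8966, 1.9319, 0.0000)
after link 4: o_4 = (-3.0179, 4.0532, -3.0000)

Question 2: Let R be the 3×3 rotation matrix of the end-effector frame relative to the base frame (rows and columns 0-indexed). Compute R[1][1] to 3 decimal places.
End-effector y-axis (col 1 of R) = (-0.7071,-0.7071,-0.0000)
R[1][1] = -0.7071

-0.707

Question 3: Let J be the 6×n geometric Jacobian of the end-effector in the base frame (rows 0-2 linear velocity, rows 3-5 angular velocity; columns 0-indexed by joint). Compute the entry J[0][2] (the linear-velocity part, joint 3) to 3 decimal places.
-2.121

axis z_2 = (-0.7071,0.7071,0.0000); lever o_n−o_2 = (-0.0000,4.2426,-3.0000)
cross product → J_v[:, 2] = (-2.1213,-2.1213,-3.0000)
J_ω[:, 2] = z_2
entry J[0][2] = -2.1213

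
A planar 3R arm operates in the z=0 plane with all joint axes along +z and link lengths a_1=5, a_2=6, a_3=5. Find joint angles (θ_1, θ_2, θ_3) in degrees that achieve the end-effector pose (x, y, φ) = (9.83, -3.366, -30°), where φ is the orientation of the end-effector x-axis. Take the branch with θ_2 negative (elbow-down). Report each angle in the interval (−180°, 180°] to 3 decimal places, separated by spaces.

wrist centre = target − a_3·(cos φ, sin φ) = (5.4999, -0.8660)
cos θ_2 = (30.9986−5²−6²)/(2·5·6) = -0.5000; θ_2 = -120.0016° (elbow-down)
β = atan2(-0.8660,5.4999) = -8.9482°; ψ = atan2(-5.1961,1.9999) = -68.9494°
θ_1 = β − ψ = 60.0011°
θ_3 = φ − θ_1 − θ_2 = 30.0005° (wrapped to (-180°,180°])

60.001 -120.002 30.000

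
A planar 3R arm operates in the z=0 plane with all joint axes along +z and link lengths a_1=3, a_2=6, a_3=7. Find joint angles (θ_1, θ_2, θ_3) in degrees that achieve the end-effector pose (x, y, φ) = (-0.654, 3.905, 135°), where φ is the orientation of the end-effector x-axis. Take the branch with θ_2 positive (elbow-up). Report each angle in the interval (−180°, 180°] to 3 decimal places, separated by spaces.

-119.992 134.998 119.994

wrist centre = target − a_3·(cos φ, sin φ) = (4.2957, -1.0447)
cos θ_2 = (19.5449−3²−6²)/(2·3·6) = -0.7071; θ_2 = 134.9982° (elbow-up)
β = atan2(-1.0447,4.2957) = -13.6692°; ψ = atan2(4.2428,-1.2425) = 106.3228°
θ_1 = β − ψ = -119.9921°
θ_3 = φ − θ_1 − θ_2 = 119.9939° (wrapped to (-180°,180°])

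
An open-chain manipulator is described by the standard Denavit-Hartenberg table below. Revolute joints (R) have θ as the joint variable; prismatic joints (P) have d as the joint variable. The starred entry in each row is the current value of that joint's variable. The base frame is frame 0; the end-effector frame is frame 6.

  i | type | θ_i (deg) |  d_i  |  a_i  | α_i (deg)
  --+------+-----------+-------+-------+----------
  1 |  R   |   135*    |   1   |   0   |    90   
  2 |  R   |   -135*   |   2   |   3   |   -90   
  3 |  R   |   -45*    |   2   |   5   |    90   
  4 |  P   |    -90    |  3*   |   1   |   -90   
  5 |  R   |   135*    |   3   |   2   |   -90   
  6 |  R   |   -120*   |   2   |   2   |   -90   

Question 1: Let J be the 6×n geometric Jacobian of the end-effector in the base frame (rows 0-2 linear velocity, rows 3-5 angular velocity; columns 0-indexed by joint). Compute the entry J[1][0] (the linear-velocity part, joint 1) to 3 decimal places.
axis z_0 = ẑ; lever o_n−o_0 = (10.2033,6.0643,-6.3409)
cross product → J_v[:, 0] = (-6.0643,10.2033,0.0000)
J_ω[:, 0] = z_0
entry J[1][0] = 10.2033

10.203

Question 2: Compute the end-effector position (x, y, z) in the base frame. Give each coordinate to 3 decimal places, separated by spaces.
10.203 6.064 -6.341

after link 1: o_1 = (0.0000, 0.0000, 1.0000)
after link 2: o_2 = (2.9142, -0.0858, -1.1213)
after link 3: o_3 = (6.1820, 1.6464, -5.0355)
after link 4: o_4 = (7.1213, 3.7071, -2.8284)
after link 5: o_5 = (8.7678, 3.6464, -6.0355)
after link 6: o_6 = (10.2033, 6.0643, -6.3409)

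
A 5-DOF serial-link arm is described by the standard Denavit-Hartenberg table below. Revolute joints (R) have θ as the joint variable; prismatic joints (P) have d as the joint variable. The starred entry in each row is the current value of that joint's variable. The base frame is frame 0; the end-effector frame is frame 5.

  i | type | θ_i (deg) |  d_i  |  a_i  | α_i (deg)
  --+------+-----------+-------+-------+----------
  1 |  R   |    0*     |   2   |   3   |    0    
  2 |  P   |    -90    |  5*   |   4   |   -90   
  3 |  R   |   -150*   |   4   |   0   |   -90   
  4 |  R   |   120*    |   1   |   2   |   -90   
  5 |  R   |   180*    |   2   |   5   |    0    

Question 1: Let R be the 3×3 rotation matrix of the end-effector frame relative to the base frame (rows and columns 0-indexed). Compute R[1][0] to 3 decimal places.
End-effector x-axis (col 0 of R) = (0.8660,0.4330,0.2500)
R[1][0] = 0.4330

0.433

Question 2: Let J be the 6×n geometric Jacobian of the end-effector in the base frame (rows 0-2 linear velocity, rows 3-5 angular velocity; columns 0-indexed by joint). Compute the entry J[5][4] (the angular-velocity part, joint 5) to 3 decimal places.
-0.433

axis z_4 = (0.5000,-0.7500,-0.4330); lever o_n−o_4 = (5.3301,0.6651,0.3840)
cross product → J_v[:, 4] = (0.0000,-2.5000,4.3301)
J_ω[:, 4] = z_4
entry J[5][4] = -0.4330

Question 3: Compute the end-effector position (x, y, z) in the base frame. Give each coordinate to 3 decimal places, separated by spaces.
10.598 -4.701 7.750

after link 1: o_1 = (3.0000, 0.0000, 2.0000)
after link 2: o_2 = (3.0000, -4.0000, 7.0000)
after link 3: o_3 = (7.0000, -4.0000, 7.0000)
after link 4: o_4 = (5.2679, -5.3660, 7.3660)
after link 5: o_5 = (10.5981, -4.7010, 7.7500)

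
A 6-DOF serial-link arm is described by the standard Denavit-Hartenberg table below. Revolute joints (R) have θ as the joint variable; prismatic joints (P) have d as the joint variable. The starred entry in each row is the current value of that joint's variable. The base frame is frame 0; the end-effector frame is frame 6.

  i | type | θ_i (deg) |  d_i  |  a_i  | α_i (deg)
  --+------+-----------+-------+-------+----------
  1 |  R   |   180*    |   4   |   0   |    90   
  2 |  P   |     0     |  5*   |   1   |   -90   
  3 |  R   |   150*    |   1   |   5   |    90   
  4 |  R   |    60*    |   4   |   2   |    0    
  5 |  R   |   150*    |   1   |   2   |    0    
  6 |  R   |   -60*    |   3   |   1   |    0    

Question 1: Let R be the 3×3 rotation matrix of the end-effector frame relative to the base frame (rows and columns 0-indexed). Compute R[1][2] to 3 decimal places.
-0.866

End-effector z-axis (col 2 of R) = (-0.5000,-0.8660,0.0000)
R[1][2] = -0.8660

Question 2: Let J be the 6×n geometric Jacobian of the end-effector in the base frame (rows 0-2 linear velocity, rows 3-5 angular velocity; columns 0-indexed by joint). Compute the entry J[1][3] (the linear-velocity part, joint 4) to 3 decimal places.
0.616

axis z_3 = (-0.5000,-0.8660,0.0000); lever o_n−o_3 = (-5.3840,-6.1292,1.2321)
cross product → J_v[:, 3] = (-1.0670,0.6160,-1.5981)
J_ω[:, 3] = z_3
entry J[1][3] = 0.6160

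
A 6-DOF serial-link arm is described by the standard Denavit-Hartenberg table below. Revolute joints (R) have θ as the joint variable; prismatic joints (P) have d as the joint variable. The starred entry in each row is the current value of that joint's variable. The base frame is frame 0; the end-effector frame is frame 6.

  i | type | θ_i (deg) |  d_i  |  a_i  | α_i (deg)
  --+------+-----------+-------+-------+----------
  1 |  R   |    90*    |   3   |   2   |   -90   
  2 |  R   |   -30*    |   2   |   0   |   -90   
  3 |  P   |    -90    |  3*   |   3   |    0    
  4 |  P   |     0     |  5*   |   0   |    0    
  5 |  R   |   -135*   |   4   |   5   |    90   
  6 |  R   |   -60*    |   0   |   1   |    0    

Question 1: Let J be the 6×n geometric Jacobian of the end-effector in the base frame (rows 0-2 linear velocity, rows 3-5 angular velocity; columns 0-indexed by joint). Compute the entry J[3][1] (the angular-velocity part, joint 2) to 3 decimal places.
axis z_1 = (-1.0000,0.0000,0.0000); lever o_n−o_1 = (-1.1109,2.1989,-11.5868)
cross product → J_v[:, 1] = (-0.0000,-11.5868,-2.1989)
J_ω[:, 1] = z_1
entry J[3][1] = -1.0000

-1.000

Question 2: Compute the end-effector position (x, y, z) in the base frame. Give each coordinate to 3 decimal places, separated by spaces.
after link 1: o_1 = (0.0000, 2.0000, 3.0000)
after link 2: o_2 = (-2.0000, 2.0000, 3.0000)
after link 3: o_3 = (-5.0000, 3.5000, 0.4019)
after link 4: o_4 = (-5.0000, 6.0000, -3.9282)
after link 5: o_5 = (-1.4645, 4.9381, -9.1601)
after link 6: o_6 = (-1.1109, 4.1989, -8.5868)

-1.111 4.199 -8.587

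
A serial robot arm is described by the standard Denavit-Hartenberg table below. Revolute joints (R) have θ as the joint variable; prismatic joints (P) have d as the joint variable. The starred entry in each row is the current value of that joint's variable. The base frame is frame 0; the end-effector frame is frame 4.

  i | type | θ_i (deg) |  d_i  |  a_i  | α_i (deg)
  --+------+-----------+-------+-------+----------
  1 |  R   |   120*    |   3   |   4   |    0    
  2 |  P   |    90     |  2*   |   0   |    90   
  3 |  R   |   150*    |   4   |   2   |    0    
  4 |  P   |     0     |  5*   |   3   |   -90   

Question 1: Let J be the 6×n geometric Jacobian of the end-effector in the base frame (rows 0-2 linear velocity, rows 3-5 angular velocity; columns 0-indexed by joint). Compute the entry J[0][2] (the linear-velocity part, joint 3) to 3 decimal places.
axis z_2 = (-0.5000,0.8660,0.0000); lever o_n−o_2 = (-0.7500,9.9593,2.5000)
cross product → J_v[:, 2] = (2.1651,1.2500,-4.3301)
J_ω[:, 2] = z_2
entry J[0][2] = 2.1651

2.165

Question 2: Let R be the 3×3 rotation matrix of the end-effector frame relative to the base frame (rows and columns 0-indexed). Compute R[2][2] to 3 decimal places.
-0.866

End-effector z-axis (col 2 of R) = (0.4330,0.2500,-0.8660)
R[2][2] = -0.8660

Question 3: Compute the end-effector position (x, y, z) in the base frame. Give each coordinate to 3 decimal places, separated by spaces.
-2.750 13.423 7.500

after link 1: o_1 = (-2.0000, 3.4641, 3.0000)
after link 2: o_2 = (-2.0000, 3.4641, 5.0000)
after link 3: o_3 = (-2.5000, 7.7942, 6.0000)
after link 4: o_4 = (-2.7500, 13.4234, 7.5000)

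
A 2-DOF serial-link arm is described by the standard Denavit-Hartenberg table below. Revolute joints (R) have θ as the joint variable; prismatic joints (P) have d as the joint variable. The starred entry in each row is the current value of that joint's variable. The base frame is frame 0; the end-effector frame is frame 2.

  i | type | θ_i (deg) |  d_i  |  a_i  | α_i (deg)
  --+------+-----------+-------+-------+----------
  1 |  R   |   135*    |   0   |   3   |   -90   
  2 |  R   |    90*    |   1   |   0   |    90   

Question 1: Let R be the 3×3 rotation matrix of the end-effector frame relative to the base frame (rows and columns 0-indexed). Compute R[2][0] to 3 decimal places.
End-effector x-axis (col 0 of R) = (-0.0000,0.0000,-1.0000)
R[2][0] = -1.0000

-1.000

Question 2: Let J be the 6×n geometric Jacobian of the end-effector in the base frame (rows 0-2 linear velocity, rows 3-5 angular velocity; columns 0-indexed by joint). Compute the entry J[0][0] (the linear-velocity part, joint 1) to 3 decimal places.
-1.414

axis z_0 = ẑ; lever o_n−o_0 = (-2.8284,1.4142,0.0000)
cross product → J_v[:, 0] = (-1.4142,-2.8284,0.0000)
J_ω[:, 0] = z_0
entry J[0][0] = -1.4142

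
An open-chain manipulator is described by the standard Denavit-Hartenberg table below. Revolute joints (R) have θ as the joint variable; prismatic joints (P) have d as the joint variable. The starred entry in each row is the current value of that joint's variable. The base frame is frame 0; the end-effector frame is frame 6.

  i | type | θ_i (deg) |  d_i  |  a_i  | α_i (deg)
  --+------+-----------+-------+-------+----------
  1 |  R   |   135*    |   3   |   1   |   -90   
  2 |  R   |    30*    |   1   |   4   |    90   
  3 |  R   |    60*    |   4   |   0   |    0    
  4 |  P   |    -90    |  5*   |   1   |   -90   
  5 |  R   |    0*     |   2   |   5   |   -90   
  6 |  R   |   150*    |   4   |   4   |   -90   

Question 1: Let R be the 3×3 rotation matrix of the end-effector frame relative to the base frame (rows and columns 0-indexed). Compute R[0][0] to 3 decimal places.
End-effector x-axis (col 0 of R) = (0.6124,-0.6124,0.5000)
R[0][0] = 0.6124

0.612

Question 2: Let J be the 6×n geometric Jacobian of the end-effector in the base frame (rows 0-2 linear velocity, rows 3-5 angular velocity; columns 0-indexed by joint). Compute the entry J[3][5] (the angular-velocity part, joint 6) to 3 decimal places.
axis z_5 = (0.3536,-0.3536,-0.8660); lever o_n−o_5 = (3.8637,-3.8637,-1.4641)
cross product → J_v[:, 5] = (-2.8284,-2.8284,0.0000)
J_ω[:, 5] = z_5
entry J[3][5] = 0.3536

0.354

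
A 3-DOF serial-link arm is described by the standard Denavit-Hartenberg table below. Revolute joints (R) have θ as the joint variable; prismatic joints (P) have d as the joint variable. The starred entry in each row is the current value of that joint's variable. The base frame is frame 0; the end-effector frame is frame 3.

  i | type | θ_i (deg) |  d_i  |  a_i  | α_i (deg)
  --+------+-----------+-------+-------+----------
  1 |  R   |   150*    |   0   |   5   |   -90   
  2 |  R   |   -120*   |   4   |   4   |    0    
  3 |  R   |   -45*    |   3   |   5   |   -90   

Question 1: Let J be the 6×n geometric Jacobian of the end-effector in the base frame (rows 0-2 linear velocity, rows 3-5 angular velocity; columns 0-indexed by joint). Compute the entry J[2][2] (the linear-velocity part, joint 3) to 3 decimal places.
4.830

axis z_2 = (-0.5000,-0.8660,0.0000); lever o_n−o_2 = (2.6826,-5.0129,1.2941)
cross product → J_v[:, 2] = (-1.1207,0.6470,4.8296)
J_ω[:, 2] = z_2
entry J[2][2] = 4.8296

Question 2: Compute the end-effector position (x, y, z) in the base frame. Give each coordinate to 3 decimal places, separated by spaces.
-1.915 -6.977 4.758

after link 1: o_1 = (-4.3301, 2.5000, 0.0000)
after link 2: o_2 = (-4.5981, -1.9641, 3.4641)
after link 3: o_3 = (-1.9155, -6.9770, 4.7582)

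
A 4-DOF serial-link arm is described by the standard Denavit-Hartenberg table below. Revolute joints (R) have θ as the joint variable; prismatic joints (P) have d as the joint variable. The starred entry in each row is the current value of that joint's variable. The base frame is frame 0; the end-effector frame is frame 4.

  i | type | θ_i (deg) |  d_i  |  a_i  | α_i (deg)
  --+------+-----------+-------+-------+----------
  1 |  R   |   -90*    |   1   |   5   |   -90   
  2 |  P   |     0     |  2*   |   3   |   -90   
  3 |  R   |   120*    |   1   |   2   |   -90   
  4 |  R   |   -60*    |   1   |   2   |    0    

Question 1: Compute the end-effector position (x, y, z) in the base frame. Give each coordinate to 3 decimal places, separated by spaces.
-0.098 -5.634 -1.732

after link 1: o_1 = (0.0000, -5.0000, 1.0000)
after link 2: o_2 = (2.0000, -8.0000, 1.0000)
after link 3: o_3 = (0.2679, -7.0000, 0.0000)
after link 4: o_4 = (-0.0981, -5.6340, -1.7321)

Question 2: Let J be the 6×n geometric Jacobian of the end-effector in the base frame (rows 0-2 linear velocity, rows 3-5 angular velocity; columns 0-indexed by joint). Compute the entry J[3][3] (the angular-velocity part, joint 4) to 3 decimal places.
0.500

axis z_3 = (0.5000,0.8660,-0.0000); lever o_n−o_3 = (-0.3660,1.3660,-1.7321)
cross product → J_v[:, 3] = (-1.5000,0.8660,1.0000)
J_ω[:, 3] = z_3
entry J[3][3] = 0.5000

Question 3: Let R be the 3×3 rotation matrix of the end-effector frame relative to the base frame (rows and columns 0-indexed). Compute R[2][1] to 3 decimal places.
0.500

End-effector y-axis (col 1 of R) = (-0.7500,0.4330,0.5000)
R[2][1] = 0.5000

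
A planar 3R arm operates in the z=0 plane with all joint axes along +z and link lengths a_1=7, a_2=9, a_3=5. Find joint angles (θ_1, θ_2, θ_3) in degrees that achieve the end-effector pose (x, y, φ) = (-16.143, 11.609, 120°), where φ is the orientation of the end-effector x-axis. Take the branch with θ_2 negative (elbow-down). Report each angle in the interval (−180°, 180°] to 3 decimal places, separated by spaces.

wrist centre = target − a_3·(cos φ, sin φ) = (-13.6430, 7.2789)
cos θ_2 = (239.1134−7²−9²)/(2·7·9) = 0.8660; θ_2 = -30.0052° (elbow-down)
β = atan2(7.2789,-13.6430) = 151.9190°; ψ = atan2(-4.5007,14.7938) = -16.9213°
θ_1 = β − ψ = 168.8403°
θ_3 = φ − θ_1 − θ_2 = -18.8351° (wrapped to (-180°,180°])

168.840 -30.005 -18.835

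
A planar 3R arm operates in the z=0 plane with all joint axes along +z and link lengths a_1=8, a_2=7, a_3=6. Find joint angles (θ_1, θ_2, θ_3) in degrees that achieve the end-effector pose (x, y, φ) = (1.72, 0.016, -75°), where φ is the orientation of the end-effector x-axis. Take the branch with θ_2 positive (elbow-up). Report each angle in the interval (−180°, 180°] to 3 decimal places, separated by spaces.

wrist centre = target − a_3·(cos φ, sin φ) = (0.1671, 5.8116)
cos θ_2 = (33.8021−8²−7²)/(2·8·7) = -0.7071; θ_2 = 135.0014° (elbow-up)
β = atan2(5.8116,0.1671) = 88.3532°; ψ = atan2(4.9496,3.0501) = 58.3572°
θ_1 = β − ψ = 29.9960°
θ_3 = φ − θ_1 − θ_2 = 120.0026° (wrapped to (-180°,180°])

29.996 135.001 120.003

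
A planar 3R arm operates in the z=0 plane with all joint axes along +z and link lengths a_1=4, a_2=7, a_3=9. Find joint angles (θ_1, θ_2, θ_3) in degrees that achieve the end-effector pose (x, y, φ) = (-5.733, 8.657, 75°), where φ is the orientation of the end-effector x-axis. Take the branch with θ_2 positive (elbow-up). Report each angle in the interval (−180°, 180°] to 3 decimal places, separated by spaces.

wrist centre = target − a_3·(cos φ, sin φ) = (-8.0624, -0.0363)
cos θ_2 = (65.0032−4²−7²)/(2·4·7) = 0.0001; θ_2 = 89.9968° (elbow-up)
β = atan2(-0.0363,-8.0624) = -179.7418°; ψ = atan2(7.0000,4.0004) = 60.2527°
θ_1 = β − ψ = -239.9945°
θ_3 = φ − θ_1 − θ_2 = -135.0023° (wrapped to (-180°,180°])

120.006 89.997 -135.002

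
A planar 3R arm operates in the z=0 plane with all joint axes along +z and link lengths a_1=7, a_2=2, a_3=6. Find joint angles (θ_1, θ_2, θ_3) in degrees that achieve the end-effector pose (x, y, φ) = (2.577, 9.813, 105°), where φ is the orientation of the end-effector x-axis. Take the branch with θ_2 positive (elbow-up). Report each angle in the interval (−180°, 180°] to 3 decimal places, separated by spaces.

wrist centre = target − a_3·(cos φ, sin φ) = (4.1299, 4.0174)
cos θ_2 = (33.1961−7²−2²)/(2·7·2) = -0.7073; θ_2 = 135.0143° (elbow-up)
β = atan2(4.0174,4.1299) = 44.2091°; ψ = atan2(1.4139,5.5854) = 14.2051°
θ_1 = β − ψ = 30.0040°
θ_3 = φ − θ_1 − θ_2 = -60.0184° (wrapped to (-180°,180°])

30.004 135.014 -60.018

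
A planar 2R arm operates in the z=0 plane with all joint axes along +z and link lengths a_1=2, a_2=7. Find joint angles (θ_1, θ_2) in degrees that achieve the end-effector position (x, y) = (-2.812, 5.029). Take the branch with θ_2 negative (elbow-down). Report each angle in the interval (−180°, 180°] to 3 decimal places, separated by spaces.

cos θ_2 = (33.1982−2²−7²)/(2·2·7) = -0.7072; θ_2 = -135.0082° (elbow-down)
β = atan2(5.0290,-2.8120) = 119.2120°; ψ = atan2(-4.9490,-2.9505) = -120.8020°
θ_1 = β − ψ = 240.0140°

-119.986 -135.008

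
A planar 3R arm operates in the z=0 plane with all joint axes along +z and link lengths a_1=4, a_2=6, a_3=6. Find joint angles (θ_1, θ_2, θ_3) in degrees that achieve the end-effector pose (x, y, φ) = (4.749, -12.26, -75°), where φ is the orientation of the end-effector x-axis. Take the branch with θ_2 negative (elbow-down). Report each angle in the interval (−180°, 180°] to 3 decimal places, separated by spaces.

wrist centre = target − a_3·(cos φ, sin φ) = (3.1961, -6.4644)
cos θ_2 = (52.0040−4²−6²)/(2·4·6) = 0.0001; θ_2 = -89.9952° (elbow-down)
β = atan2(-6.4644,3.1961) = -63.6918°; ψ = atan2(-6.0000,4.0005) = -56.3066°
θ_1 = β − ψ = -7.3851°
θ_3 = φ − θ_1 − θ_2 = 22.3803° (wrapped to (-180°,180°])

-7.385 -89.995 22.380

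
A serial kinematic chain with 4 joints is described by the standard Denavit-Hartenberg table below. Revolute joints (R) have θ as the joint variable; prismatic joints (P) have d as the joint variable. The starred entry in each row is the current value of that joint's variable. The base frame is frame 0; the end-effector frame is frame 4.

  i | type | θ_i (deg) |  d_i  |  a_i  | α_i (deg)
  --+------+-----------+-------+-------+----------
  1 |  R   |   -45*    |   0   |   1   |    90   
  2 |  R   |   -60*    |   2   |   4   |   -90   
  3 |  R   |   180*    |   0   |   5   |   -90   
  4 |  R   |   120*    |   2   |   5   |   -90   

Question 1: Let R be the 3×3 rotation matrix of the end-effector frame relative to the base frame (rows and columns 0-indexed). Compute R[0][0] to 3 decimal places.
End-effector x-axis (col 0 of R) = (-0.3536,0.3536,-0.8660)
R[0][0] = -0.3536

-0.354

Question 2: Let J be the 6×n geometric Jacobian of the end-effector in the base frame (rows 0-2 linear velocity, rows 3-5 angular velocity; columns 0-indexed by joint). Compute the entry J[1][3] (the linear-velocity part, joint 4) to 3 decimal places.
-3.062

axis z_3 = (-0.7071,-0.7071,0.0000); lever o_n−o_3 = (-3.1820,0.3536,-4.3301)
cross product → J_v[:, 3] = (3.0619,-3.0619,-2.5000)
J_ω[:, 3] = z_3
entry J[1][3] = -3.0619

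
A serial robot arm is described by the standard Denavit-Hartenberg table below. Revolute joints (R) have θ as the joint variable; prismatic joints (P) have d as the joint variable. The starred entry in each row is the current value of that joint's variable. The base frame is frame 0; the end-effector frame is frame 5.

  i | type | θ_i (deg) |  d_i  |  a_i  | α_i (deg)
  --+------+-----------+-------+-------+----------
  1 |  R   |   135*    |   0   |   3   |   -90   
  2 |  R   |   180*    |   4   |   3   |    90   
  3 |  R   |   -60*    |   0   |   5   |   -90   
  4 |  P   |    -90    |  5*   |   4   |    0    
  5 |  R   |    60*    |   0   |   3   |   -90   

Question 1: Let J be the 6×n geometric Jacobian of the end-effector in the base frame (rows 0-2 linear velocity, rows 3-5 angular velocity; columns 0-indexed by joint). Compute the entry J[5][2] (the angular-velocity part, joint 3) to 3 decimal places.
axis z_2 = (-0.0000,0.0000,-1.0000); lever o_n−o_2 = (8.6333,-2.8631,-5.5000)
cross product → J_v[:, 2] = (-2.8631,-8.6333,0.0000)
J_ω[:, 2] = z_2
entry J[5][2] = -1.0000

-1.000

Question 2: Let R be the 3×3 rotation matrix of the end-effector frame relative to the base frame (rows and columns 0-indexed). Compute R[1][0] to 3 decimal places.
End-effector x-axis (col 0 of R) = (0.8365,0.2241,-0.5000)
R[1][0] = 0.2241

0.224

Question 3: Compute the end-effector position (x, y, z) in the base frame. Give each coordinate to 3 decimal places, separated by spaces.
5.805 -5.692 -5.500

after link 1: o_1 = (-2.1213, 2.1213, 0.0000)
after link 2: o_2 = (-2.8284, -2.8284, -0.0000)
after link 3: o_3 = (2.0012, -1.5343, -0.0000)
after link 4: o_4 = (3.2953, -6.3640, -4.0000)
after link 5: o_5 = (5.8048, -5.6915, -5.5000)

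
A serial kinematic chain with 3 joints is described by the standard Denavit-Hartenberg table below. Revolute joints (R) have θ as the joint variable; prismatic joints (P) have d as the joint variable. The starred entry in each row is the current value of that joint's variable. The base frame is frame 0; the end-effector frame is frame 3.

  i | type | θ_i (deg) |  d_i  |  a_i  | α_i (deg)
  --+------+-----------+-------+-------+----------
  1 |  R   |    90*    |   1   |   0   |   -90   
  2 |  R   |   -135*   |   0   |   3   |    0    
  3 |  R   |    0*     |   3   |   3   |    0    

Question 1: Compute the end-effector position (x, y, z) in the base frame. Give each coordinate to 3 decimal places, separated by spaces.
-3.000 -4.243 5.243

after link 1: o_1 = (0.0000, 0.0000, 1.0000)
after link 2: o_2 = (0.0000, -2.1213, 3.1213)
after link 3: o_3 = (-3.0000, -4.2426, 5.2426)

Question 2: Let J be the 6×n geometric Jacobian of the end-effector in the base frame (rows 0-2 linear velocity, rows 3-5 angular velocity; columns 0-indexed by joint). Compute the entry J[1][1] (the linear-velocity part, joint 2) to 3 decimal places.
4.243

axis z_1 = (-1.0000,0.0000,0.0000); lever o_n−o_1 = (-3.0000,-4.2426,4.2426)
cross product → J_v[:, 1] = (0.0000,4.2426,4.2426)
J_ω[:, 1] = z_1
entry J[1][1] = 4.2426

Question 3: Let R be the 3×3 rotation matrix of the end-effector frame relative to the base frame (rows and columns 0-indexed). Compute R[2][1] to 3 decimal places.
End-effector y-axis (col 1 of R) = (0.0000,0.7071,0.7071)
R[2][1] = 0.7071

0.707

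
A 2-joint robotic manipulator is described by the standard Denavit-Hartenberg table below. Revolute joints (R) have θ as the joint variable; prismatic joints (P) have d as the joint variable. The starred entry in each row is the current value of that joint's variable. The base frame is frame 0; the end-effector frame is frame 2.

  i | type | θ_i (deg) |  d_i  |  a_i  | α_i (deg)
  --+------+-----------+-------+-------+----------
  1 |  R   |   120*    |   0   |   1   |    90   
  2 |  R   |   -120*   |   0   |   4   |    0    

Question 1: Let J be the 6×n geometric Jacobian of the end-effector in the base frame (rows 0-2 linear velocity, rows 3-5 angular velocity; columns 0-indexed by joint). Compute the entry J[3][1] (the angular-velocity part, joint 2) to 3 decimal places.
0.866

axis z_1 = (0.8660,0.5000,0.0000); lever o_n−o_1 = (1.0000,-1.7321,-3.4641)
cross product → J_v[:, 1] = (-1.7321,3.0000,-2.0000)
J_ω[:, 1] = z_1
entry J[3][1] = 0.8660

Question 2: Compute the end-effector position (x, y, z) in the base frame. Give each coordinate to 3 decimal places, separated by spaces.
0.500 -0.866 -3.464

after link 1: o_1 = (-0.5000, 0.8660, 0.0000)
after link 2: o_2 = (0.5000, -0.8660, -3.4641)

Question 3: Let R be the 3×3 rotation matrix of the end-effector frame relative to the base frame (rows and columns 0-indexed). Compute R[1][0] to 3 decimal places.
-0.433

End-effector x-axis (col 0 of R) = (0.2500,-0.4330,-0.8660)
R[1][0] = -0.4330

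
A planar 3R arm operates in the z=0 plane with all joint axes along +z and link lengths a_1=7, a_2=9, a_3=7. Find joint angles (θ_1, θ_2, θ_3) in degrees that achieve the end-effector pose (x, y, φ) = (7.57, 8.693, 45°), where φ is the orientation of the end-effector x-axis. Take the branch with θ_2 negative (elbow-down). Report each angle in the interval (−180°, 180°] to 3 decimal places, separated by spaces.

wrist centre = target − a_3·(cos φ, sin φ) = (2.6203, 3.7433)
cos θ_2 = (20.8777−7²−9²)/(2·7·9) = -0.8661; θ_2 = -150.0029° (elbow-down)
β = atan2(3.7433,2.6203) = 55.0082°; ψ = atan2(-4.4996,-0.7945) = -100.0130°
θ_1 = β − ψ = 155.0212°
θ_3 = φ − θ_1 − θ_2 = 39.9817° (wrapped to (-180°,180°])

155.021 -150.003 39.982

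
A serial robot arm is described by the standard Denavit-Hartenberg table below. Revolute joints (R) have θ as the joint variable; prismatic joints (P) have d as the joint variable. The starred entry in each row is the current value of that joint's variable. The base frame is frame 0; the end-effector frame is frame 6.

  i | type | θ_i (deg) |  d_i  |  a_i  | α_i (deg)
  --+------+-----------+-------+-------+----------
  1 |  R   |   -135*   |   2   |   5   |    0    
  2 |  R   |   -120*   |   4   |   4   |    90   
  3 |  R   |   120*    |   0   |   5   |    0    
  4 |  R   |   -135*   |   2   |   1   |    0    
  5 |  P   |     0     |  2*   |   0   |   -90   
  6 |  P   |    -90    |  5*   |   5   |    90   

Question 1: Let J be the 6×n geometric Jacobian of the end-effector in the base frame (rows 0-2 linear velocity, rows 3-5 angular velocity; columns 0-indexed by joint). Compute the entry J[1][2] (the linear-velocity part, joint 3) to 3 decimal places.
-8.598

axis z_2 = (0.9659,0.2588,0.0000); lever o_n−o_2 = (8.7554,2.0976,8.9009)
cross product → J_v[:, 2] = (2.3037,-8.5976,-0.2400)
J_ω[:, 2] = z_2
entry J[1][2] = -8.5976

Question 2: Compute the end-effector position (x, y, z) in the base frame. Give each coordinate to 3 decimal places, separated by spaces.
after link 1: o_1 = (-3.5355, -3.5355, 2.0000)
after link 2: o_2 = (-4.5708, 0.3282, 6.0000)
after link 3: o_3 = (-3.9238, -2.0866, 10.3301)
after link 4: o_4 = (-2.2419, -0.6360, 10.0713)
after link 5: o_5 = (-0.3101, -0.1184, 10.0713)
after link 6: o_6 = (4.1846, 2.4257, 14.9009)

4.185 2.426 14.901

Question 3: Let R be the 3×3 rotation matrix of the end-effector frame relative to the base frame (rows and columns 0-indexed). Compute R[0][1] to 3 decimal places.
End-effector y-axis (col 1 of R) = (-0.0670,0.2500,0.9659)
R[0][1] = -0.0670

-0.067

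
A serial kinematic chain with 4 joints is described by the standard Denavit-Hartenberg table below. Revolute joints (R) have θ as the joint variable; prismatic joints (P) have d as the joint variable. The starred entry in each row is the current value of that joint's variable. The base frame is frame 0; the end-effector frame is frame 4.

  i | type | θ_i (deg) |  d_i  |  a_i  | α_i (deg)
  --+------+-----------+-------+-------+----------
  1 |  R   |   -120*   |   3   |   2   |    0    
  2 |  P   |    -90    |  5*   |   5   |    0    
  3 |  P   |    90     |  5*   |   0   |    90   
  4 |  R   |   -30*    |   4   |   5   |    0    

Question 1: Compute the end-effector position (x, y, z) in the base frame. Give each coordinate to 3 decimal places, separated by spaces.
-10.959 -0.982 10.500

after link 1: o_1 = (-1.0000, -1.7321, 3.0000)
after link 2: o_2 = (-5.3301, 0.7679, 8.0000)
after link 3: o_3 = (-5.3301, 0.7679, 13.0000)
after link 4: o_4 = (-10.9593, -0.9821, 10.5000)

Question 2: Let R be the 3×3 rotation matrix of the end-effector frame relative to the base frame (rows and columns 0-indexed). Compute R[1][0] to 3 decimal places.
End-effector x-axis (col 0 of R) = (-0.4330,-0.7500,-0.5000)
R[1][0] = -0.7500

-0.750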